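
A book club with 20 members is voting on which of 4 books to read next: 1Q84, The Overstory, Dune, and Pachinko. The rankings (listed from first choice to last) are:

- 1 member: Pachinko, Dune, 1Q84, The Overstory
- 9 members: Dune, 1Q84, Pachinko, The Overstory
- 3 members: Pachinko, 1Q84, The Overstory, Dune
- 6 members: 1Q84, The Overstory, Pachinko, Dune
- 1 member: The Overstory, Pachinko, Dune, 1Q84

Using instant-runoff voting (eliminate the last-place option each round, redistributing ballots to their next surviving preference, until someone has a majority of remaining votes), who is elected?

Round 1: 1Q84 6, The Overstory 1, Dune 9, Pachinko 4. Eliminate The Overstory.
Round 2: 1Q84 6, Dune 9, Pachinko 5. Eliminate Pachinko.
Round 3: 1Q84 9, Dune 11. Dune has a majority.

Dune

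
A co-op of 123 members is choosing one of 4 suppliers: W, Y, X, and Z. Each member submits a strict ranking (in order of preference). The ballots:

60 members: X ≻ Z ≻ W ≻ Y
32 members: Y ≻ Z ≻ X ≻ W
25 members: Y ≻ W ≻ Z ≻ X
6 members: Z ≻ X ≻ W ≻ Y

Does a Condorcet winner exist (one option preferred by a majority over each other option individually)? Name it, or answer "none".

Z

Z vs W: 98–25 for Z.
Z vs Y: 66–57 for Z.
Z vs X: 63–60 for Z.
Z beats every other option head-to-head.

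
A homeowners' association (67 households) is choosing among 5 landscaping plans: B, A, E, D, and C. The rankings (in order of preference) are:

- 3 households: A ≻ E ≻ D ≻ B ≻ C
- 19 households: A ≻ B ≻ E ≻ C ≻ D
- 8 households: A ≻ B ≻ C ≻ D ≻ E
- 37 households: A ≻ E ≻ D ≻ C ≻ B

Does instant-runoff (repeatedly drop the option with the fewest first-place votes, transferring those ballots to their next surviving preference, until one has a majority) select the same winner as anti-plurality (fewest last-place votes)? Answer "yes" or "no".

Instant-runoff — R1 B 0, A 67, E 0, D 0, C 0 (A winner). Winner: A.
Anti-plurality — last-place votes: B 37, A 0, E 8, D 19, C 3. Winner: A.
The two methods agree.

yes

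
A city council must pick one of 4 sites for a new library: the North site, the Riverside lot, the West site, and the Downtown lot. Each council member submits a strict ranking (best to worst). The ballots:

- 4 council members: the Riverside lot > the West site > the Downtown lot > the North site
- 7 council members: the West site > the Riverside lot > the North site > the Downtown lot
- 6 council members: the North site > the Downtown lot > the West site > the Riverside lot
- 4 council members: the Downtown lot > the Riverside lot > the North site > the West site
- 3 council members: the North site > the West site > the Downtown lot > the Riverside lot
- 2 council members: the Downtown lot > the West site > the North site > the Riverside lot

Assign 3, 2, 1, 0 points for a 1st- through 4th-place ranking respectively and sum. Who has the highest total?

the West site

the North site: 4·0 + 7·1 + 6·3 + 4·1 + 3·3 + 2·1 = 40
the Riverside lot: 4·3 + 7·2 + 6·0 + 4·2 + 3·0 + 2·0 = 34
the West site: 4·2 + 7·3 + 6·1 + 4·0 + 3·2 + 2·2 = 45
the Downtown lot: 4·1 + 7·0 + 6·2 + 4·3 + 3·1 + 2·3 = 37
the West site has the highest Borda score (45).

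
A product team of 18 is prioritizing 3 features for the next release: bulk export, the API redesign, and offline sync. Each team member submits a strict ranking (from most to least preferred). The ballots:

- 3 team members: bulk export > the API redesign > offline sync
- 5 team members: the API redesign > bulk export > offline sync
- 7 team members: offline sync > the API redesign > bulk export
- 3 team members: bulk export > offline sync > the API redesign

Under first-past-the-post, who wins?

offline sync

First-place votes: bulk export 6, the API redesign 5, offline sync 7.
offline sync has the most first-place votes.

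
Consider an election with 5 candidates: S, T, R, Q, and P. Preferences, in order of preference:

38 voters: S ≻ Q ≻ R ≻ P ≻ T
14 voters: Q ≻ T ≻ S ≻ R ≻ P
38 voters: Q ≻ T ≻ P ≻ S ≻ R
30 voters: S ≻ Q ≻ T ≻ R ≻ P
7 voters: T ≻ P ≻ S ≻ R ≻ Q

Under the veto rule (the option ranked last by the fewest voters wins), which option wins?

Last-place votes: S 0, T 38, R 38, Q 7, P 44.
S is ranked last by the fewest voters, so S wins.

S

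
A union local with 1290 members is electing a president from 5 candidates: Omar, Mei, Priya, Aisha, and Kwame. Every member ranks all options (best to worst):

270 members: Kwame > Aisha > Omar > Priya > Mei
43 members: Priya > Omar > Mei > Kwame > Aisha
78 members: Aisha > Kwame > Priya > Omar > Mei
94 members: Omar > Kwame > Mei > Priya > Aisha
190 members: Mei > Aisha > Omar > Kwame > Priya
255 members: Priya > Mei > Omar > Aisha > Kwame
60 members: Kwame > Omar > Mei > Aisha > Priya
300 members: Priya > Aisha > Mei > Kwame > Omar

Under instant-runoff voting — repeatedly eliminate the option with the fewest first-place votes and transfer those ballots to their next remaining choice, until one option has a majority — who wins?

Kwame

Round 1: Omar 94, Mei 190, Priya 598, Aisha 78, Kwame 330. Eliminate Aisha.
Round 2: Omar 94, Mei 190, Priya 598, Kwame 408. Eliminate Omar.
Round 3: Mei 190, Priya 598, Kwame 502. Eliminate Mei.
Round 4: Priya 598, Kwame 692. Kwame has a majority.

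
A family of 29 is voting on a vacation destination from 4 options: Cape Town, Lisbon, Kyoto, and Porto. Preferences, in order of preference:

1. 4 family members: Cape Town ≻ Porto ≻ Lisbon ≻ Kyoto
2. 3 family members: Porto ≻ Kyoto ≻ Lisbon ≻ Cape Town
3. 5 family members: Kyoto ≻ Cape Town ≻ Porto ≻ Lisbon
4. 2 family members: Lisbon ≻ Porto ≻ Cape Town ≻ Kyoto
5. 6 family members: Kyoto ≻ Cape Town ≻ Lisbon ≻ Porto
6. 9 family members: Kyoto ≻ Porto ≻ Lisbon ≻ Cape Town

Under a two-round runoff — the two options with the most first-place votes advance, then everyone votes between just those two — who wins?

Kyoto

Round 1 first-place votes: Cape Town 4, Lisbon 2, Kyoto 20, Porto 3.
Kyoto and Cape Town advance.
Runoff: Kyoto is preferred to Cape Town by 23 voters; Cape Town by 6.
Kyoto wins the runoff.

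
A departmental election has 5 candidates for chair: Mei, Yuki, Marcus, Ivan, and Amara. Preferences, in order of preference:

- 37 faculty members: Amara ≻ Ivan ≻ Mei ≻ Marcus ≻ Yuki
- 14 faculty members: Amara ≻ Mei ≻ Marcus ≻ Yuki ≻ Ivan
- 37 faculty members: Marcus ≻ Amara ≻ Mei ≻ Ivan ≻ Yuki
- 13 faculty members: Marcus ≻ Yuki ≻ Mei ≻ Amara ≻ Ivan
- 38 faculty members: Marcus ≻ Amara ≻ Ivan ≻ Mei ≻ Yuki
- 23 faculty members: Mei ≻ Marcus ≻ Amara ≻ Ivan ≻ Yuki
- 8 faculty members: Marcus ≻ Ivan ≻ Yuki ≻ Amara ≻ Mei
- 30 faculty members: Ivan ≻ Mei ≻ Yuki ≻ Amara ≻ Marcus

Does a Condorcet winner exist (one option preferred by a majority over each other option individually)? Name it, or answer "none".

none

Checking pairwise contests:
Ivan beats Mei 113–87.
Mei beats Yuki 179–21.
Mei beats Marcus 104–96.
Marcus beats Ivan 133–67.
Marcus beats Amara 119–81.
Every option loses at least one head-to-head, so there is no Condorcet winner.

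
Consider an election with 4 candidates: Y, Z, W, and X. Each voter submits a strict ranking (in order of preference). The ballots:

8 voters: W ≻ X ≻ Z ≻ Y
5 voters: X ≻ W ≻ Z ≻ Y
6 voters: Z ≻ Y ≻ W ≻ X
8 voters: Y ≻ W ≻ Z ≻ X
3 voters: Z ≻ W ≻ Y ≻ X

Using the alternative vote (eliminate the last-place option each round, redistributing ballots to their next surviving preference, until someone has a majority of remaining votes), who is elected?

W

Round 1: Y 8, Z 9, W 8, X 5. Eliminate X.
Round 2: Y 8, Z 9, W 13. Eliminate Y.
Round 3: Z 9, W 21. W has a majority.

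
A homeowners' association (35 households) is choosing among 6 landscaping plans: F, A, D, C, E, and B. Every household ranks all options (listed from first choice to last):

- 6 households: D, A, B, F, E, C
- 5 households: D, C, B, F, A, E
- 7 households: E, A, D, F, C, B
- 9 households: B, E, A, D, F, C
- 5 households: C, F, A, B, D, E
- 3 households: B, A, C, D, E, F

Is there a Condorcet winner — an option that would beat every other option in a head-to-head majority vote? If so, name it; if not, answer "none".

A

A vs F: 25–10 for A.
A vs D: 24–11 for A.
A vs C: 25–10 for A.
A vs E: 19–16 for A.
A vs B: 18–17 for A.
A beats every other option head-to-head.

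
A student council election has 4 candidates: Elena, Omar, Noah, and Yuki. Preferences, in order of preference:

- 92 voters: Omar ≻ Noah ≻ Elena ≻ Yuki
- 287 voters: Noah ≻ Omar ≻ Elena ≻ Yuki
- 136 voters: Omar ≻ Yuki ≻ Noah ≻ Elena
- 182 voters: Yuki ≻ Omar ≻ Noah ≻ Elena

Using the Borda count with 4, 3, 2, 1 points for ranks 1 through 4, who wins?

Omar

Elena: 92·2 + 287·2 + 136·1 + 182·1 = 1076
Omar: 92·4 + 287·3 + 136·4 + 182·3 = 2319
Noah: 92·3 + 287·4 + 136·2 + 182·2 = 2060
Yuki: 92·1 + 287·1 + 136·3 + 182·4 = 1515
Omar has the highest Borda score (2319).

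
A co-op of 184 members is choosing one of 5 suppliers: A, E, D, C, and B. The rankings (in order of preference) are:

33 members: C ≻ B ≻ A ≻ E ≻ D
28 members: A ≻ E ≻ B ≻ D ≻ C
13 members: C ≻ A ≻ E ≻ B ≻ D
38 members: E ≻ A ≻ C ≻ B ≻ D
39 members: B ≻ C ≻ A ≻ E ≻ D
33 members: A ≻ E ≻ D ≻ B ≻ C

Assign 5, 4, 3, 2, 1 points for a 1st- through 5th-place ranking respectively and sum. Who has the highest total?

A

A: 33·3 + 28·5 + 13·4 + 38·4 + 39·3 + 33·5 = 725
E: 33·2 + 28·4 + 13·3 + 38·5 + 39·2 + 33·4 = 617
D: 33·1 + 28·2 + 13·1 + 38·1 + 39·1 + 33·3 = 278
C: 33·5 + 28·1 + 13·5 + 38·3 + 39·4 + 33·1 = 561
B: 33·4 + 28·3 + 13·2 + 38·2 + 39·5 + 33·2 = 579
A has the highest Borda score (725).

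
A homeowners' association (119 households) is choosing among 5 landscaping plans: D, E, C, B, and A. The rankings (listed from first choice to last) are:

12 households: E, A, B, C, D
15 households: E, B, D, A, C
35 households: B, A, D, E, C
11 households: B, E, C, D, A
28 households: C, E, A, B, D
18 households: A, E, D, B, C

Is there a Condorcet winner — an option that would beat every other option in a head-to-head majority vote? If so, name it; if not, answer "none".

E vs D: 84–35 for E.
E vs C: 91–28 for E.
E vs B: 73–46 for E.
E vs A: 66–53 for E.
E beats every other option head-to-head.

E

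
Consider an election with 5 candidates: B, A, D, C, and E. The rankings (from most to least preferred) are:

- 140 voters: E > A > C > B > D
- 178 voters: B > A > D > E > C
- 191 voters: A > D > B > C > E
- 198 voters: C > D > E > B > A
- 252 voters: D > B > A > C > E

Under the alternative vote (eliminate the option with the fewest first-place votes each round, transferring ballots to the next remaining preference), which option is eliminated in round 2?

Round 1: B 178, A 191, D 252, C 198, E 140. Eliminate E.
Round 2: B 178, A 331, D 252, C 198. Eliminate B.

B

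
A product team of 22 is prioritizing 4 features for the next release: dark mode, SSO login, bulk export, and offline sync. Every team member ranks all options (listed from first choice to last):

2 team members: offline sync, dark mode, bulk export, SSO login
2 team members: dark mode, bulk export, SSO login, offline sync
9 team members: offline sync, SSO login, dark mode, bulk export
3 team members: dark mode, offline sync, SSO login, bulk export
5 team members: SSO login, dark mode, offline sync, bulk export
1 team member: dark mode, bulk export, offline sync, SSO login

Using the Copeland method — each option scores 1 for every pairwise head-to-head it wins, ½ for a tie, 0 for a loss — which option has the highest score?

dark mode: beats bulk export; ties offline sync; loses to SSO login → score 1.5.
SSO login: beats dark mode and bulk export; loses to offline sync → score 2.
bulk export: loses to dark mode, SSO login, and offline sync → score 0.
offline sync: beats SSO login and bulk export; ties dark mode → score 2.5.
offline sync has the best pairwise record.

offline sync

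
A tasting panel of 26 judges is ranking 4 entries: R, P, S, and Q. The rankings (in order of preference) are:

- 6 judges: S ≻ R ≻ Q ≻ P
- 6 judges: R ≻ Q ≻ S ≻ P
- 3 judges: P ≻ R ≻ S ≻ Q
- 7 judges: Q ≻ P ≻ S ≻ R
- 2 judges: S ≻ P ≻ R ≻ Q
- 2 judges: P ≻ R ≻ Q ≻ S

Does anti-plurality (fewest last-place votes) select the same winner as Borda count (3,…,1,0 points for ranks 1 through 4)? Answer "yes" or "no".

Anti-plurality — last-place votes: R 7, P 12, S 2, Q 5. Winner: S.
Borda — scores: R 42, P 33, S 40, Q 41. Winner: R.
The two methods disagree.

no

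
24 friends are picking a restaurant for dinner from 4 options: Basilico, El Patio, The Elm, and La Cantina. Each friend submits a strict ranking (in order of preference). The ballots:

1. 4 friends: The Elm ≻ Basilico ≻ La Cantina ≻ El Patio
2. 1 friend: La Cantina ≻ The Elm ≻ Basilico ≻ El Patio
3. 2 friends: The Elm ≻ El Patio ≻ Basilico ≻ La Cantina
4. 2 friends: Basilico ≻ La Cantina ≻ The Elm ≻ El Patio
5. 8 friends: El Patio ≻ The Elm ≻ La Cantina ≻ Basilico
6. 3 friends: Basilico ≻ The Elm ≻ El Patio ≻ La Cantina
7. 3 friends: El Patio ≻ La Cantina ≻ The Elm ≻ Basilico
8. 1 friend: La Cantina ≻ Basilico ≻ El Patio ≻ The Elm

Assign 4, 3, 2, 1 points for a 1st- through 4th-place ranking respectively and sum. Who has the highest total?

The Elm

Basilico: 4·3 + 1·2 + 2·2 + 2·4 + 8·1 + 3·4 + 3·1 + 1·3 = 52
El Patio: 4·1 + 1·1 + 2·3 + 2·1 + 8·4 + 3·2 + 3·4 + 1·2 = 65
The Elm: 4·4 + 1·3 + 2·4 + 2·2 + 8·3 + 3·3 + 3·2 + 1·1 = 71
La Cantina: 4·2 + 1·4 + 2·1 + 2·3 + 8·2 + 3·1 + 3·3 + 1·4 = 52
The Elm has the highest Borda score (71).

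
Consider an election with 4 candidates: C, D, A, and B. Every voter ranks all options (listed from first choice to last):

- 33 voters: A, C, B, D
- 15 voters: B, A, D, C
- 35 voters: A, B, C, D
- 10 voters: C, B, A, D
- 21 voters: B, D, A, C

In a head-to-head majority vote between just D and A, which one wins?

A

Voters preferring D to A: 21; preferring A to D: 93.
A wins the head-to-head.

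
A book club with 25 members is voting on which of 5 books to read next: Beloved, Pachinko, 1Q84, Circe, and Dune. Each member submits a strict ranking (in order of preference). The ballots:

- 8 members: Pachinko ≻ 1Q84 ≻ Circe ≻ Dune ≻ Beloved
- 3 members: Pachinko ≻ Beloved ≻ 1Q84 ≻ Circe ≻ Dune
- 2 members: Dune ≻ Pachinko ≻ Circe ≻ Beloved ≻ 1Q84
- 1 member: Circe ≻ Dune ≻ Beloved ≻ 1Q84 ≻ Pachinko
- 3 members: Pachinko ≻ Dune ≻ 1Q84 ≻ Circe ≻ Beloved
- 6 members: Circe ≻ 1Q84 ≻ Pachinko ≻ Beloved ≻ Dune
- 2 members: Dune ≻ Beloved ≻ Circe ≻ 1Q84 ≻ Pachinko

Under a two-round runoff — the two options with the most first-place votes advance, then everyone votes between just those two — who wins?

Round 1 first-place votes: Beloved 0, Pachinko 14, 1Q84 0, Circe 7, Dune 4.
Pachinko and Circe advance.
Runoff: Pachinko is preferred to Circe by 16 voters; Circe by 9.
Pachinko wins the runoff.

Pachinko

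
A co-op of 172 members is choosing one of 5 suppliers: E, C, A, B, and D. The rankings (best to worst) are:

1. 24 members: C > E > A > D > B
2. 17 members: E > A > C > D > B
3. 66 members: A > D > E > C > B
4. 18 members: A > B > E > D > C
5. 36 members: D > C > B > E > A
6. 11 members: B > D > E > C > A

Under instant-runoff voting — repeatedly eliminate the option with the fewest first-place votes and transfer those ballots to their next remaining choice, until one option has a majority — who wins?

A

Round 1: E 17, C 24, A 84, B 11, D 36. Eliminate B.
Round 2: E 17, C 24, A 84, D 47. Eliminate E.
Round 3: C 24, A 101, D 47. A has a majority.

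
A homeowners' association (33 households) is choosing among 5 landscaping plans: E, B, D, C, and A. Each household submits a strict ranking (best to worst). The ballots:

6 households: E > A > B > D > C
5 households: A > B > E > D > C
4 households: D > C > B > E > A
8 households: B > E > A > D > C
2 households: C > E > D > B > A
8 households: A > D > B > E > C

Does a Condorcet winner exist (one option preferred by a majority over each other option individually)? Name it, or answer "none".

Checking pairwise contests:
B beats E 25–8.
A beats B 19–14.
E beats D 21–12.
E beats C 27–6.
E beats A 20–13.
Every option loses at least one head-to-head, so there is no Condorcet winner.

none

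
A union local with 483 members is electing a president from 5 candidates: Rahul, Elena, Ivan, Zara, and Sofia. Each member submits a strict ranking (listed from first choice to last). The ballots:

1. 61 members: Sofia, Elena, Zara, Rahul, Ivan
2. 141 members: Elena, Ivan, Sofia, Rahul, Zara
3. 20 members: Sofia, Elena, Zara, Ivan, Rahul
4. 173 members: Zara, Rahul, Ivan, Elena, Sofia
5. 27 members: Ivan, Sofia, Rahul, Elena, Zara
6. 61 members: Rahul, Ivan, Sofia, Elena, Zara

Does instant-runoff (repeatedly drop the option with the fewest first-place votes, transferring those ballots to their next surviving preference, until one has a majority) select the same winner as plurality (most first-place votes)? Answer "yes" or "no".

Instant-runoff — R1 Rahul 61, Elena 141, Ivan 27, Zara 173, Sofia 81 (Ivan out); R2 Rahul 61, Elena 141, Zara 173, Sofia 108 (Rahul out); R3 Elena 141, Zara 173, Sofia 169 (Elena out); R4 Zara 173, Sofia 310 (Sofia winner). Winner: Sofia.
Plurality — first-place votes: Rahul 61, Elena 141, Ivan 27, Zara 173, Sofia 81. Winner: Zara.
The two methods disagree.

no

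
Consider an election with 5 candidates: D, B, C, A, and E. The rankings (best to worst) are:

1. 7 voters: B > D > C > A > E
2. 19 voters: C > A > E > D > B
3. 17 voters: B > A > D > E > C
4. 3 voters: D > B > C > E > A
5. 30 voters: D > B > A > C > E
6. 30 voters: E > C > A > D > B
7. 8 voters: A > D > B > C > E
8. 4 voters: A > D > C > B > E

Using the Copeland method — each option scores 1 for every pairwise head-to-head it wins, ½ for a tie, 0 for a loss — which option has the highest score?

D: beats B, C, and E; loses to A → score 3.
B: beats C and E; loses to D and A → score 2.
C: beats E; ties A; loses to D and B → score 1.5.
A: beats D, B, and E; ties C → score 3.5.
E: loses to D, B, C, and A → score 0.
A has the best pairwise record.

A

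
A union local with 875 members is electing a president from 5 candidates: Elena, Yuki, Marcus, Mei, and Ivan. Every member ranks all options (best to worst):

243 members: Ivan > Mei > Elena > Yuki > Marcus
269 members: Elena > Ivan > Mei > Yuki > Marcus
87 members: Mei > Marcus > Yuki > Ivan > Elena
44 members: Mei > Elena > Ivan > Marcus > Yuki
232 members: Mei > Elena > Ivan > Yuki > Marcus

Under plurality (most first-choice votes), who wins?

First-place votes: Elena 269, Yuki 0, Marcus 0, Mei 363, Ivan 243.
Mei has the most first-place votes.

Mei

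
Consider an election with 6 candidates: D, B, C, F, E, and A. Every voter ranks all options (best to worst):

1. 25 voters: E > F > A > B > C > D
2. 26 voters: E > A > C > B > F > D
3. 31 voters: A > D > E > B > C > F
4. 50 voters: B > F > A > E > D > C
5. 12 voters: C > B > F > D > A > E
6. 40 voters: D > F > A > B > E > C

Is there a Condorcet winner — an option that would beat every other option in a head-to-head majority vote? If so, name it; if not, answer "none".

Checking pairwise contests:
B beats D 113–71.
A beats B 122–62.
D beats C 121–63.
B beats F 119–65.
B beats E 102–82.
F beats A 127–57.
Every option loses at least one head-to-head, so there is no Condorcet winner.

none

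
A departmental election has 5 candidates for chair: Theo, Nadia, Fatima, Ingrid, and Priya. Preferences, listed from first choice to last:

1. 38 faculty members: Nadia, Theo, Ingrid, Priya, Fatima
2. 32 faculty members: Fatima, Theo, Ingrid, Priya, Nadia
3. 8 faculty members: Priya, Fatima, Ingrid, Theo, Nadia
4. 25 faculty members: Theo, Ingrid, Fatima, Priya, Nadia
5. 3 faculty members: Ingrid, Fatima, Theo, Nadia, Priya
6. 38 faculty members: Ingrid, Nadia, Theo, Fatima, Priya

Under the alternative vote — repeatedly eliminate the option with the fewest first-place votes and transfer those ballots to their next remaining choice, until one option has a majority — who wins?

Ingrid

Round 1: Theo 25, Nadia 38, Fatima 32, Ingrid 41, Priya 8. Eliminate Priya.
Round 2: Theo 25, Nadia 38, Fatima 40, Ingrid 41. Eliminate Theo.
Round 3: Nadia 38, Fatima 40, Ingrid 66. Eliminate Nadia.
Round 4: Fatima 40, Ingrid 104. Ingrid has a majority.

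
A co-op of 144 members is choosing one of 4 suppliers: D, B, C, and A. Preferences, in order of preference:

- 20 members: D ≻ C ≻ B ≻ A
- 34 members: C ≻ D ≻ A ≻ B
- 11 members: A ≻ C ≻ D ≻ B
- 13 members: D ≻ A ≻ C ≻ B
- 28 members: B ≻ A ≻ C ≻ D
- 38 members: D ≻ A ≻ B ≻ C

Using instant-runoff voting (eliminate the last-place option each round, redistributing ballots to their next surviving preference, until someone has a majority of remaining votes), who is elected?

Round 1: D 71, B 28, C 34, A 11. Eliminate A.
Round 2: D 71, B 28, C 45. Eliminate B.
Round 3: D 71, C 73. C has a majority.

C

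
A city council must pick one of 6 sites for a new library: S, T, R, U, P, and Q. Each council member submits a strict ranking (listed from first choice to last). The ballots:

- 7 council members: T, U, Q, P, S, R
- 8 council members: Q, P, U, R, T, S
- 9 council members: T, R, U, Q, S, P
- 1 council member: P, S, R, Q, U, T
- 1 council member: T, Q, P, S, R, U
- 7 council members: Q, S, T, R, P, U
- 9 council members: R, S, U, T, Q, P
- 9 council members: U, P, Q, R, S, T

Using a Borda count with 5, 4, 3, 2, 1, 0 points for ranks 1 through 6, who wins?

Q

S: 7·1 + 8·0 + 9·1 + 1·4 + 1·2 + 7·4 + 9·4 + 9·1 = 95
T: 7·5 + 8·1 + 9·5 + 1·0 + 1·5 + 7·3 + 9·2 + 9·0 = 132
R: 7·0 + 8·2 + 9·4 + 1·3 + 1·1 + 7·2 + 9·5 + 9·2 = 133
U: 7·4 + 8·3 + 9·3 + 1·1 + 1·0 + 7·0 + 9·3 + 9·5 = 152
P: 7·2 + 8·4 + 9·0 + 1·5 + 1·3 + 7·1 + 9·0 + 9·4 = 97
Q: 7·3 + 8·5 + 9·2 + 1·2 + 1·4 + 7·5 + 9·1 + 9·3 = 156
Q has the highest Borda score (156).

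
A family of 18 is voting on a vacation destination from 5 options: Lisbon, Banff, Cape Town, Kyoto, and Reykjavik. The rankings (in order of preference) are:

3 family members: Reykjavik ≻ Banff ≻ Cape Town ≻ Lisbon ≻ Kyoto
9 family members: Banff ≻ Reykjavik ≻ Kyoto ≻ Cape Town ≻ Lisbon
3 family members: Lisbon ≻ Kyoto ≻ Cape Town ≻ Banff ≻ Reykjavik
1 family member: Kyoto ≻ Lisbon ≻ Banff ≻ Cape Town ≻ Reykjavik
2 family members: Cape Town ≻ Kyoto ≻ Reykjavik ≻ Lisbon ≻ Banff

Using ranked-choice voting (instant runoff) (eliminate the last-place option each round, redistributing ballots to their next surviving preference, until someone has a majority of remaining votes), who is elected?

Banff

Round 1: Lisbon 3, Banff 9, Cape Town 2, Kyoto 1, Reykjavik 3. Eliminate Kyoto.
Round 2: Lisbon 4, Banff 9, Cape Town 2, Reykjavik 3. Eliminate Cape Town.
Round 3: Lisbon 4, Banff 9, Reykjavik 5. Eliminate Lisbon.
Round 4: Banff 13, Reykjavik 5. Banff has a majority.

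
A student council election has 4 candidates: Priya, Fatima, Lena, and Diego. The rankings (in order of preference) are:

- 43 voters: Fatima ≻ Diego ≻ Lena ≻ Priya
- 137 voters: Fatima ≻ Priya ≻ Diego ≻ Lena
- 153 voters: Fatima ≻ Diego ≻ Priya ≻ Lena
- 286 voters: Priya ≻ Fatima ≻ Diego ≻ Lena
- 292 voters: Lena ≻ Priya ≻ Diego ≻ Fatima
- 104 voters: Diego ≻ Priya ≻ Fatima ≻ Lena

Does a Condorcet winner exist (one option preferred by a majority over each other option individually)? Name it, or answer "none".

Priya

Priya vs Fatima: 682–333 for Priya.
Priya vs Lena: 680–335 for Priya.
Priya vs Diego: 715–300 for Priya.
Priya beats every other option head-to-head.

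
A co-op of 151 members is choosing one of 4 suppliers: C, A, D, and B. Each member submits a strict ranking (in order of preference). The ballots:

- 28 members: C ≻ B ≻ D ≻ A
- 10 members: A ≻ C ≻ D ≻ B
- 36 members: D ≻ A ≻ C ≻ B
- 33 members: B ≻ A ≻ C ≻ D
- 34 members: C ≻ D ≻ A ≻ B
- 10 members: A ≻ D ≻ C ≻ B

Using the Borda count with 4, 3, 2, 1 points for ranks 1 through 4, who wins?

C

C: 28·4 + 10·3 + 36·2 + 33·2 + 34·4 + 10·2 = 436
A: 28·1 + 10·4 + 36·3 + 33·3 + 34·2 + 10·4 = 383
D: 28·2 + 10·2 + 36·4 + 33·1 + 34·3 + 10·3 = 385
B: 28·3 + 10·1 + 36·1 + 33·4 + 34·1 + 10·1 = 306
C has the highest Borda score (436).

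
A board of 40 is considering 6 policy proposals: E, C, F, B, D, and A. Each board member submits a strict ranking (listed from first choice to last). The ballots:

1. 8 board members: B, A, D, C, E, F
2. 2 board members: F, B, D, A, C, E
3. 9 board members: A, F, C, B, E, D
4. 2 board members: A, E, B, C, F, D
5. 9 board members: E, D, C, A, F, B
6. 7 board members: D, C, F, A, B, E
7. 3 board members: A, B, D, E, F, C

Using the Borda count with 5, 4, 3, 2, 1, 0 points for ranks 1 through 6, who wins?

E: 8·1 + 2·0 + 9·1 + 2·4 + 9·5 + 7·0 + 3·2 = 76
C: 8·2 + 2·1 + 9·3 + 2·2 + 9·3 + 7·4 + 3·0 = 104
F: 8·0 + 2·5 + 9·4 + 2·1 + 9·1 + 7·3 + 3·1 = 81
B: 8·5 + 2·4 + 9·2 + 2·3 + 9·0 + 7·1 + 3·4 = 91
D: 8·3 + 2·3 + 9·0 + 2·0 + 9·4 + 7·5 + 3·3 = 110
A: 8·4 + 2·2 + 9·5 + 2·5 + 9·2 + 7·2 + 3·5 = 138
A has the highest Borda score (138).

A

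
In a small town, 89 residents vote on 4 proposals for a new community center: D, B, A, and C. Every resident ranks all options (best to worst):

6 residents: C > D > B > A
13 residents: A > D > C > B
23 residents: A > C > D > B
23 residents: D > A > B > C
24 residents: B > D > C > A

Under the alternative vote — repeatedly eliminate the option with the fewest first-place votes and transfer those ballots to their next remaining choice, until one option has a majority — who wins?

D

Round 1: D 23, B 24, A 36, C 6. Eliminate C.
Round 2: D 29, B 24, A 36. Eliminate B.
Round 3: D 53, A 36. D has a majority.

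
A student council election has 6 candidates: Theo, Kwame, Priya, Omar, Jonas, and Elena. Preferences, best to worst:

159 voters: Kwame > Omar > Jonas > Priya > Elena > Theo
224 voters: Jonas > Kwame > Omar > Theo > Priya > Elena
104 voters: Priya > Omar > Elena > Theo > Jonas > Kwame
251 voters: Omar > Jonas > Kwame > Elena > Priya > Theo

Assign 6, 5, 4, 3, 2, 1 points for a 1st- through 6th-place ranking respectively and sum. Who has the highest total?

Omar

Theo: 159·1 + 224·3 + 104·3 + 251·1 = 1394
Kwame: 159·6 + 224·5 + 104·1 + 251·4 = 3182
Priya: 159·3 + 224·2 + 104·6 + 251·2 = 2051
Omar: 159·5 + 224·4 + 104·5 + 251·6 = 3717
Jonas: 159·4 + 224·6 + 104·2 + 251·5 = 3443
Elena: 159·2 + 224·1 + 104·4 + 251·3 = 1711
Omar has the highest Borda score (3717).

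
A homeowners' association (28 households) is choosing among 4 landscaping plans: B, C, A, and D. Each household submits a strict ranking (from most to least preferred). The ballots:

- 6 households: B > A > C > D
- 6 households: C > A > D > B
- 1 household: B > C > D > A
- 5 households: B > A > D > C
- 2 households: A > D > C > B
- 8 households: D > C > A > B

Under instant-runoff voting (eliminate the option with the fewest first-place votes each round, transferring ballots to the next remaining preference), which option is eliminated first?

A

Round 1: B 12, C 6, A 2, D 8. Eliminate A.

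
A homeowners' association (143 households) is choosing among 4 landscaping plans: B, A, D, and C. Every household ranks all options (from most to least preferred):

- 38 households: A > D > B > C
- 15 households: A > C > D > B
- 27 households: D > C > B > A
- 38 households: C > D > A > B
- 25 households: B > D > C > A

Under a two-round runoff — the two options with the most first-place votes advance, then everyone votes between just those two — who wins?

C

Round 1 first-place votes: B 25, A 53, D 27, C 38.
A and C advance.
Runoff: A is preferred to C by 53 voters; C by 90.
C wins the runoff.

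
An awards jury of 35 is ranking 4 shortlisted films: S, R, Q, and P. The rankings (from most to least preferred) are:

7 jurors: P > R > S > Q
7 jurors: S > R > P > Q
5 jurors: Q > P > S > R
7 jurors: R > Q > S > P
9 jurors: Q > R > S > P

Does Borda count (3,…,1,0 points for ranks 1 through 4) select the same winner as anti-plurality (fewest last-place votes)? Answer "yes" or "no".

no

Borda — scores: S 49, R 67, Q 56, P 38. Winner: R.
Anti-plurality — last-place votes: S 0, R 5, Q 14, P 16. Winner: S.
The two methods disagree.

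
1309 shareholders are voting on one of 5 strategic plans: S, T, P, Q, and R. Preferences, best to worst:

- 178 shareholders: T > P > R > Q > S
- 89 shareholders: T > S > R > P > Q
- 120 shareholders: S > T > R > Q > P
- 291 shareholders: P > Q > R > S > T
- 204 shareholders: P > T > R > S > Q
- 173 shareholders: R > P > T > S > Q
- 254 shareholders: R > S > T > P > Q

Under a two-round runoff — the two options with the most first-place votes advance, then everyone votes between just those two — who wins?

Round 1 first-place votes: S 120, T 267, P 495, Q 0, R 427.
P and R advance.
Runoff: P is preferred to R by 673 voters; R by 636.
P wins the runoff.

P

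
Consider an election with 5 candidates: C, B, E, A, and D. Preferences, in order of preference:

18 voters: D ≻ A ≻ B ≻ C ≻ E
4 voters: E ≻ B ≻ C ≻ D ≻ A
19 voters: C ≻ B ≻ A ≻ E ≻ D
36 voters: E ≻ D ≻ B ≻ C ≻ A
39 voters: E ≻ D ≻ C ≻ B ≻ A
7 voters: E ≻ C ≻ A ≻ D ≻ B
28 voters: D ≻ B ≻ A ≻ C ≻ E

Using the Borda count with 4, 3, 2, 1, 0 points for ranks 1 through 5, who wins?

D

C: 18·1 + 4·2 + 19·4 + 36·1 + 39·2 + 7·3 + 28·1 = 265
B: 18·2 + 4·3 + 19·3 + 36·2 + 39·1 + 7·0 + 28·3 = 300
E: 18·0 + 4·4 + 19·1 + 36·4 + 39·4 + 7·4 + 28·0 = 363
A: 18·3 + 4·0 + 19·2 + 36·0 + 39·0 + 7·2 + 28·2 = 162
D: 18·4 + 4·1 + 19·0 + 36·3 + 39·3 + 7·1 + 28·4 = 420
D has the highest Borda score (420).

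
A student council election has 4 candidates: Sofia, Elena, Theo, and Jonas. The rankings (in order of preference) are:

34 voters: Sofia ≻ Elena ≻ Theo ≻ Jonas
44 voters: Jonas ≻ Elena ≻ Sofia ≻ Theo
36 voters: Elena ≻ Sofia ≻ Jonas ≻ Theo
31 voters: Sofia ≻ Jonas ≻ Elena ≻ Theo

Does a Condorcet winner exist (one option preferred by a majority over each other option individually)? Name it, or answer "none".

none

Checking pairwise contests:
Elena beats Sofia 80–65.
Jonas beats Elena 75–70.
Sofia beats Theo 145–0.
Sofia beats Jonas 101–44.
Every option loses at least one head-to-head, so there is no Condorcet winner.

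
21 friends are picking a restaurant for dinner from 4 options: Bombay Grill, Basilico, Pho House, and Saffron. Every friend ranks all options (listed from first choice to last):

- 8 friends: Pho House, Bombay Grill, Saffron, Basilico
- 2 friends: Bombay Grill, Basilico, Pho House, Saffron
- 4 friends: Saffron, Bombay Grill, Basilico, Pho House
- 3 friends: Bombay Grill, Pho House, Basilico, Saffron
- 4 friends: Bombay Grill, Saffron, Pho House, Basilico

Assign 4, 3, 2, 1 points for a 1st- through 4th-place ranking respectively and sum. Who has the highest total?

Bombay Grill

Bombay Grill: 8·3 + 2·4 + 4·3 + 3·4 + 4·4 = 72
Basilico: 8·1 + 2·3 + 4·2 + 3·2 + 4·1 = 32
Pho House: 8·4 + 2·2 + 4·1 + 3·3 + 4·2 = 57
Saffron: 8·2 + 2·1 + 4·4 + 3·1 + 4·3 = 49
Bombay Grill has the highest Borda score (72).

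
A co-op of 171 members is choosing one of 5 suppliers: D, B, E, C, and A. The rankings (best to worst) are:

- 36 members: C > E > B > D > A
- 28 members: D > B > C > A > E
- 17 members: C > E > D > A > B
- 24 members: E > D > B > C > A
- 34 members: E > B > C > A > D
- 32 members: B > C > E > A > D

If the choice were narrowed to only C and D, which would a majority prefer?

Voters preferring C to D: 119; preferring D to C: 52.
C wins the head-to-head.

C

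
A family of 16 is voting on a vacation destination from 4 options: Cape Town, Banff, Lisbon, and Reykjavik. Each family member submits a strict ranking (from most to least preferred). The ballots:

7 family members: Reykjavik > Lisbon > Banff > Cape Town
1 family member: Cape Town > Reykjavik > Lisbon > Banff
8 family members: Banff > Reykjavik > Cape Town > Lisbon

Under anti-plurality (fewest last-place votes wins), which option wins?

Reykjavik

Last-place votes: Cape Town 7, Banff 1, Lisbon 8, Reykjavik 0.
Reykjavik is ranked last by the fewest voters, so Reykjavik wins.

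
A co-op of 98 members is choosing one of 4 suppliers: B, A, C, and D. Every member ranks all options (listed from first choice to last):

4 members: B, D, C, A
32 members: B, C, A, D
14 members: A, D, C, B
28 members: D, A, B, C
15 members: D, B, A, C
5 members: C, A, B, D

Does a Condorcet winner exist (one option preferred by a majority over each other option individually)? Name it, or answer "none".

Checking pairwise contests:
D beats B 57–41.
B beats A 51–47.
B beats C 79–19.
A beats D 51–47.
Every option loses at least one head-to-head, so there is no Condorcet winner.

none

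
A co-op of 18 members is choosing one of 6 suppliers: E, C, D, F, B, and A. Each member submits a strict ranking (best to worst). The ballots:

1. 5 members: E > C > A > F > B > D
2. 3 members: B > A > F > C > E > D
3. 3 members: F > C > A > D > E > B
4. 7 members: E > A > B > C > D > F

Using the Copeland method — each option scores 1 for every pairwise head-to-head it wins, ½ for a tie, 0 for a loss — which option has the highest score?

E

E: beats C, D, F, B, and A → score 5.
C: beats D and F; loses to E, B, and A → score 2.
D: loses to E, C, F, B, and A → score 0.
F: beats D; loses to E, C, B, and A → score 1.
B: beats C, D, and F; loses to E and A → score 3.
A: beats C, D, F, and B; loses to E → score 4.
E has the best pairwise record.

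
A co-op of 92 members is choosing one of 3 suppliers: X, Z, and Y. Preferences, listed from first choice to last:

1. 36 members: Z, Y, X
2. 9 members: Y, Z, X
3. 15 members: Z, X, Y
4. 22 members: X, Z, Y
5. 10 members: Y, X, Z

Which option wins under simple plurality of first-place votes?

Z

First-place votes: X 22, Z 51, Y 19.
Z has the most first-place votes.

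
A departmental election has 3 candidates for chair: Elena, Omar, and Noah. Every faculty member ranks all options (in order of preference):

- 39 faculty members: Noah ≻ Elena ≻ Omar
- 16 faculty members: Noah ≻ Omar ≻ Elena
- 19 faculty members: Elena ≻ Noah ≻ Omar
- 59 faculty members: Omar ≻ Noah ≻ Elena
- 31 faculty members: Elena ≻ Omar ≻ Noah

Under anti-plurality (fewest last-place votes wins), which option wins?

Noah

Last-place votes: Elena 75, Omar 58, Noah 31.
Noah is ranked last by the fewest voters, so Noah wins.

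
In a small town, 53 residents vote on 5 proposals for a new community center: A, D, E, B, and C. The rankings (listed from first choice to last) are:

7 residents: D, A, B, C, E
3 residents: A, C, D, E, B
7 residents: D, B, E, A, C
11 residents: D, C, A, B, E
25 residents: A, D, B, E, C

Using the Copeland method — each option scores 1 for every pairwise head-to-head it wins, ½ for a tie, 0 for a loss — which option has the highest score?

A

A: beats D, E, B, and C → score 4.
D: beats E, B, and C; loses to A → score 3.
E: beats C; loses to A, D, and B → score 1.
B: beats E and C; loses to A and D → score 2.
C: loses to A, D, E, and B → score 0.
A has the best pairwise record.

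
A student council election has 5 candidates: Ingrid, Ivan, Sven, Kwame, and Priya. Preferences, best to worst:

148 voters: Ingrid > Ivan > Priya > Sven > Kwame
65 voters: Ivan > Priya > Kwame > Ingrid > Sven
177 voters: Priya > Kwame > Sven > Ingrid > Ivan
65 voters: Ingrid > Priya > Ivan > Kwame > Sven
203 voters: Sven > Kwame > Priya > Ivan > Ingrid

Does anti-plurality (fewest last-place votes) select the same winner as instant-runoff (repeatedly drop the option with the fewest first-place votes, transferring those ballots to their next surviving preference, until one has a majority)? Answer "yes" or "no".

yes

Anti-plurality — last-place votes: Ingrid 203, Ivan 177, Sven 130, Kwame 148, Priya 0. Winner: Priya.
Instant-runoff — R1 Ingrid 213, Ivan 65, Sven 203, Kwame 0, Priya 177 (Kwame out); R2 Ingrid 213, Ivan 65, Sven 203, Priya 177 (Ivan out); R3 Ingrid 213, Sven 203, Priya 242 (Sven out); R4 Ingrid 213, Priya 445 (Priya winner). Winner: Priya.
The two methods agree.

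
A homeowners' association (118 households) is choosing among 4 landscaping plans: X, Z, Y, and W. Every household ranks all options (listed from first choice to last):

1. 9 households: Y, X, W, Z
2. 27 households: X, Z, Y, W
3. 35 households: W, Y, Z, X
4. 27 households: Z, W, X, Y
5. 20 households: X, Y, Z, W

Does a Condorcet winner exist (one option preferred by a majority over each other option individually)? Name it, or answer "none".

none

Checking pairwise contests:
Z beats X 62–56.
Y beats Z 64–54.
X beats Y 74–44.
Z beats W 74–44.
Every option loses at least one head-to-head, so there is no Condorcet winner.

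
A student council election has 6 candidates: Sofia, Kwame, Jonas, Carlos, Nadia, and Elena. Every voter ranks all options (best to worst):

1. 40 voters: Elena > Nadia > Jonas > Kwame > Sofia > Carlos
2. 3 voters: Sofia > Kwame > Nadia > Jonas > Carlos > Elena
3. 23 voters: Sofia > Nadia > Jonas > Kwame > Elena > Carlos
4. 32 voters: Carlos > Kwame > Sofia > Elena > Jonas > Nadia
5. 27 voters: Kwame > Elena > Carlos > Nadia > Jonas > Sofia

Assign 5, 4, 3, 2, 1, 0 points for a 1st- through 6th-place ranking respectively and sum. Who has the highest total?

Kwame

Sofia: 40·1 + 3·5 + 23·5 + 32·3 + 27·0 = 266
Kwame: 40·2 + 3·4 + 23·2 + 32·4 + 27·5 = 401
Jonas: 40·3 + 3·2 + 23·3 + 32·1 + 27·1 = 254
Carlos: 40·0 + 3·1 + 23·0 + 32·5 + 27·3 = 244
Nadia: 40·4 + 3·3 + 23·4 + 32·0 + 27·2 = 315
Elena: 40·5 + 3·0 + 23·1 + 32·2 + 27·4 = 395
Kwame has the highest Borda score (401).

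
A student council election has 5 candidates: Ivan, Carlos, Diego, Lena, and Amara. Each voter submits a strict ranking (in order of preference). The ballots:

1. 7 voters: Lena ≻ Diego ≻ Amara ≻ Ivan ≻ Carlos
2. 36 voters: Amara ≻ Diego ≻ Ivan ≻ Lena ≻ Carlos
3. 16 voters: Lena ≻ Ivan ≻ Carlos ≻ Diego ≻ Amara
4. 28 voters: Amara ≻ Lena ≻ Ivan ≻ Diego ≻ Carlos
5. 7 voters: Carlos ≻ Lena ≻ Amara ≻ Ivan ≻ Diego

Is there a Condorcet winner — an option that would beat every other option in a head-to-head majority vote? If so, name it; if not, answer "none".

Amara vs Ivan: 78–16 for Amara.
Amara vs Carlos: 71–23 for Amara.
Amara vs Diego: 71–23 for Amara.
Amara vs Lena: 64–30 for Amara.
Amara beats every other option head-to-head.

Amara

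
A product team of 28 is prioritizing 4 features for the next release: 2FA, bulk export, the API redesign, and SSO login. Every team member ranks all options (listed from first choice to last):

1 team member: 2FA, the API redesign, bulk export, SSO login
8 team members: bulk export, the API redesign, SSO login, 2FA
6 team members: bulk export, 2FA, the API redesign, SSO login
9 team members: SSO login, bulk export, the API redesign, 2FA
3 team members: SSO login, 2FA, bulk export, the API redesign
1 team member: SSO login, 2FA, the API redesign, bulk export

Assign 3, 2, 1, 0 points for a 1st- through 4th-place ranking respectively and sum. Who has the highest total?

2FA: 1·3 + 8·0 + 6·2 + 9·0 + 3·2 + 1·2 = 23
bulk export: 1·1 + 8·3 + 6·3 + 9·2 + 3·1 + 1·0 = 64
the API redesign: 1·2 + 8·2 + 6·1 + 9·1 + 3·0 + 1·1 = 34
SSO login: 1·0 + 8·1 + 6·0 + 9·3 + 3·3 + 1·3 = 47
bulk export has the highest Borda score (64).

bulk export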